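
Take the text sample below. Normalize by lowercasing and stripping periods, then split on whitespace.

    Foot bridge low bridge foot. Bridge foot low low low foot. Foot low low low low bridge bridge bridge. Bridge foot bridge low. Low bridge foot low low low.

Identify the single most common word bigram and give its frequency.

"low low", 8 times

Bigram frequencies (highest first):
  low low: 8
  bridge foot: 4
  foot bridge: 3
  low bridge: 3
  foot low: 3
  bridge bridge: 3
  … (3 more, each ≤ 2)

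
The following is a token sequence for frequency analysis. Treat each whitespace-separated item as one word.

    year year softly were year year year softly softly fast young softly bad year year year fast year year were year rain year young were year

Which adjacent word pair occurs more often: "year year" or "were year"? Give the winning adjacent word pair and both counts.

"year year" (6 vs 3)

"year year": 6 occurrences
"were year": 3 occurrences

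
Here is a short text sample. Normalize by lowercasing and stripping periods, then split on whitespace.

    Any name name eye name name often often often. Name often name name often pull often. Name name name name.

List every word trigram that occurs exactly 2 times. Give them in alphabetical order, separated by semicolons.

name name name; name name often; often name name

Trigram counts meeting the condition (exactly 2 times):
  name name name: 2
  name name often: 2
  often name name: 2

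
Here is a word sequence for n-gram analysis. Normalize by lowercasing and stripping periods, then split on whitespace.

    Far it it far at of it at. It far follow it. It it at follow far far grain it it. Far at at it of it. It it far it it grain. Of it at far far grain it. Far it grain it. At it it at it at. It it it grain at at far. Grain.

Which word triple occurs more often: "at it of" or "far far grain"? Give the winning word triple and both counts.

"far far grain" (2 vs 1)

"at it of": 1 occurrence
"far far grain": 2 occurrences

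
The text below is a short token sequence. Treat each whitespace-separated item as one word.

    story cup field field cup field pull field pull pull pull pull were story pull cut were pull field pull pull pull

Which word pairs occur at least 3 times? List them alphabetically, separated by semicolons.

Bigram counts meeting the condition (at least 3 times):
  field pull: 3
  pull pull: 5

field pull; pull pull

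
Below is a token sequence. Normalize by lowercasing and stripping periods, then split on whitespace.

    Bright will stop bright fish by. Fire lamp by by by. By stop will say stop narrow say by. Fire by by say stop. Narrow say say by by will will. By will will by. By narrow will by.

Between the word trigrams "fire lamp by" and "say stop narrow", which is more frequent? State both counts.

"fire lamp by": 1 occurrence
"say stop narrow": 2 occurrences

"say stop narrow" (2 vs 1)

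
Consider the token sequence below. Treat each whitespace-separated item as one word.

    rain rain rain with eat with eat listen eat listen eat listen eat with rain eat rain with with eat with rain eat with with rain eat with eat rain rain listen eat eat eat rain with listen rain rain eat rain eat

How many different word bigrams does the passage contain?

43 tokens → 42 bigram windows in total.
Repeated bigrams (each contributes count−1 duplicates):
  eat with: 5
  rain eat: 5
  eat rain: 4
  listen eat: 4
  rain rain: 4
  with eat: 4
  eat listen: 3
  rain with: 3
  … (3 more repeated)
28 duplicate windows → 42 − 28 = 14 distinct.

14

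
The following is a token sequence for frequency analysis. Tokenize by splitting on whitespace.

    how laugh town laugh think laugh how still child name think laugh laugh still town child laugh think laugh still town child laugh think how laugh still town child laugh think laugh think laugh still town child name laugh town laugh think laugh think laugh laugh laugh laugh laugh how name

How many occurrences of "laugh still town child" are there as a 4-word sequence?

Scanning the 48 overlapping 4-gram windows for "laugh still town child":
  position 13–16: laugh still town child
  position 19–22: laugh still town child
  position 26–29: laugh still town child
  position 34–37: laugh still town child

4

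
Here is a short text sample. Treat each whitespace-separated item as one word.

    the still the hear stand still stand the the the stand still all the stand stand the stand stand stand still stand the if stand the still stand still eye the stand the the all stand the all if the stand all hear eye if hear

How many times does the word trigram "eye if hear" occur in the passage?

1

Scanning the 44 overlapping trigram windows for "eye if hear":
  position 44–46: eye if hear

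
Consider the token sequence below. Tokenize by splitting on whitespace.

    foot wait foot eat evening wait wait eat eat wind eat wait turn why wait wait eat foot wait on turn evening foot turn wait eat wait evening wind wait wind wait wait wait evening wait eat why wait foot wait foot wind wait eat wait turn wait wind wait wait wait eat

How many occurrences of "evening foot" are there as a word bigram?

1

Scanning the 52 overlapping bigram windows for "evening foot":
  position 22–23: evening foot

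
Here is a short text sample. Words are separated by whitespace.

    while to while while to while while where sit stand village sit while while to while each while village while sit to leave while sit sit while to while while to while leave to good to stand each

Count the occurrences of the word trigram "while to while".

5

Scanning the 36 overlapping trigram windows for "while to while":
  position 1–3: while to while
  position 4–6: while to while
  position 14–16: while to while
  position 27–29: while to while
  position 30–32: while to while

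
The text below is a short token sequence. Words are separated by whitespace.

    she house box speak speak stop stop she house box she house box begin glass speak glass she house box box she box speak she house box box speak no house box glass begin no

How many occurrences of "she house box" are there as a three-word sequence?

5

Scanning the 33 overlapping trigram windows for "she house box":
  position 1–3: she house box
  position 8–10: she house box
  position 11–13: she house box
  position 18–20: she house box
  position 25–27: she house box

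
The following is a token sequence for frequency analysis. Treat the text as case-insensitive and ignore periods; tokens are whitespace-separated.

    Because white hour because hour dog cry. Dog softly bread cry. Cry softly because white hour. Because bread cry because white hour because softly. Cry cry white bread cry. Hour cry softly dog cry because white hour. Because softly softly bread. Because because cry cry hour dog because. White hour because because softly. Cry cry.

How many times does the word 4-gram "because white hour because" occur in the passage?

5

Scanning the 52 overlapping 4-gram windows for "because white hour because":
  position 1–4: because white hour because
  position 14–17: because white hour because
  position 20–23: because white hour because
  position 35–38: because white hour because
  position 48–51: because white hour because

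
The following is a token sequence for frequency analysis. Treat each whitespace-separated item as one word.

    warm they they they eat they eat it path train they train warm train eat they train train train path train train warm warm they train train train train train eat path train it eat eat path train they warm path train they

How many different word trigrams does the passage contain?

34

43 tokens → 41 trigram windows in total.
Repeated trigrams (each contributes count−1 duplicates):
  train train train: 4
  path train they: 3
  eat path train: 2
  they train train: 2
7 duplicate windows → 41 − 7 = 34 distinct.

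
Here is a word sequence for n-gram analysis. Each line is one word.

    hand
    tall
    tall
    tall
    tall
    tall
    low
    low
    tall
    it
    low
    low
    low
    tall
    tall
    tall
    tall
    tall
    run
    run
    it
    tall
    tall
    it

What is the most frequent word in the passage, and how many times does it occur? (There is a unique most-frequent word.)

Unigram frequencies (highest first):
  tall: 13
  low: 5
  it: 3
  run: 2
  hand: 1

"tall", 13 times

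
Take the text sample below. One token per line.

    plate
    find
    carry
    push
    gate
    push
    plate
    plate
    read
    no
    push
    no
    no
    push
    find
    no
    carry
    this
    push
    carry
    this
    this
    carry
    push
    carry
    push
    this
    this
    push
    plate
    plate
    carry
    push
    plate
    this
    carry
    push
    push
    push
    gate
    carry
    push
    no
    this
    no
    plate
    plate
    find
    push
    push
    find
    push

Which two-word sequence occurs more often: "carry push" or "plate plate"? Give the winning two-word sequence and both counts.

"carry push": 6 occurrences
"plate plate": 3 occurrences

"carry push" (6 vs 3)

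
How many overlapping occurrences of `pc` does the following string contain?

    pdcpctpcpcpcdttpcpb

5

Sliding a length-2 window over the 19 characters (18 positions):
  position 4–5: pc
  position 7–8: pc
  position 9–10: pc
  position 11–12: pc
  position 16–17: pc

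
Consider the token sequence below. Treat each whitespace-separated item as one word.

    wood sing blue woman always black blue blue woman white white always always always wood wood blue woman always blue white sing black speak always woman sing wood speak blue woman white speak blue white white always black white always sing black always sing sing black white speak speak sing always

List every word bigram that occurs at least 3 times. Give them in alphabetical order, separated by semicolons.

blue woman; sing black; white always

Bigram counts meeting the condition (at least 3 times):
  blue woman: 4
  sing black: 3
  white always: 3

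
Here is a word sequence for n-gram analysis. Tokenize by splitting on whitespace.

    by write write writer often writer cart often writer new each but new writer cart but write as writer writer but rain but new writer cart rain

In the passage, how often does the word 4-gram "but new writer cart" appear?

Scanning the 24 overlapping 4-gram windows for "but new writer cart":
  position 12–15: but new writer cart
  position 23–26: but new writer cart

2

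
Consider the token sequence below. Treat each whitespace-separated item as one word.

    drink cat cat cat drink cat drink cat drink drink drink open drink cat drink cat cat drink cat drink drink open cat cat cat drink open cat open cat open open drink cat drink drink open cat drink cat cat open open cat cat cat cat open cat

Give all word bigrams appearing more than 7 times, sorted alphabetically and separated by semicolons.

Bigram counts meeting the condition (more than 7 times):
  cat cat: 9
  cat drink: 9
  drink cat: 8

cat cat; cat drink; drink cat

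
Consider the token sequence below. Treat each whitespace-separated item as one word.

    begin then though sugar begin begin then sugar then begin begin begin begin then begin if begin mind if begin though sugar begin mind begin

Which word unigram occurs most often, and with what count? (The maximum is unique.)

Unigram frequencies (highest first):
  begin: 12
  then: 4
  sugar: 3
  though: 2
  if: 2
  mind: 2

"begin", 12 times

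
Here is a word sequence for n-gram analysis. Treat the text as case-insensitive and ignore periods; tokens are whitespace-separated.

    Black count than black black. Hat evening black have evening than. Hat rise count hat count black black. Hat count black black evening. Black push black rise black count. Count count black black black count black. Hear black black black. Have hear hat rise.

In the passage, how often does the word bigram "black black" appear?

Scanning the 43 overlapping bigram windows for "black black":
  position 4–5: black black
  position 17–18: black black
  position 21–22: black black
  position 32–33: black black
  position 33–34: black black
  position 38–39: black black
  position 39–40: black black

7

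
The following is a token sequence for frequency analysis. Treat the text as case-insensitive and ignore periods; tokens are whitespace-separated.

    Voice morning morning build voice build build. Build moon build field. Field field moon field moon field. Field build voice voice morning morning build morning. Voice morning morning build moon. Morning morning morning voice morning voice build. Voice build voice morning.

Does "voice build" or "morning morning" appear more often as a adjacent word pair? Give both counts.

"voice build": 3 occurrences
"morning morning": 5 occurrences

"morning morning" (5 vs 3)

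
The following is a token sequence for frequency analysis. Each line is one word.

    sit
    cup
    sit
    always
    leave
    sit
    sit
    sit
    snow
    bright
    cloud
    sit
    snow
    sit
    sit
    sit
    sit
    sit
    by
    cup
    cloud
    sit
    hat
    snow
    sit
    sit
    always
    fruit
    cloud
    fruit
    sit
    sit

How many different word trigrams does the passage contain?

26

32 tokens → 30 trigram windows in total.
Repeated trigrams (each contributes count−1 duplicates):
  sit sit sit: 4
  snow sit sit: 2
4 duplicate windows → 30 − 4 = 26 distinct.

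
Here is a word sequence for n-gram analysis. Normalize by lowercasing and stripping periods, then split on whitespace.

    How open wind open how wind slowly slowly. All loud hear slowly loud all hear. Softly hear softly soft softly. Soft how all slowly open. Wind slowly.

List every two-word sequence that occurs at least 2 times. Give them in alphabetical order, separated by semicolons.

hear softly; open wind; softly soft; wind slowly

Bigram counts meeting the condition (at least 2 times):
  hear softly: 2
  open wind: 2
  softly soft: 2
  wind slowly: 2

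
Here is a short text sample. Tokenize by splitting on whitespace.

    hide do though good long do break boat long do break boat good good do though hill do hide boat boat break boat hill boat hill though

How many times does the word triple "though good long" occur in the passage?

Scanning the 25 overlapping trigram windows for "though good long":
  position 3–5: though good long

1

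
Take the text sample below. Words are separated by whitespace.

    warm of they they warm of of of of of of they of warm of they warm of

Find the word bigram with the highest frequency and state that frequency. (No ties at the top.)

"of of", 5 times

Bigram frequencies (highest first):
  of of: 5
  warm of: 4
  of they: 3
  they warm: 2
  they they: 1
  they of: 1
  … (1 more, each ≤ 1)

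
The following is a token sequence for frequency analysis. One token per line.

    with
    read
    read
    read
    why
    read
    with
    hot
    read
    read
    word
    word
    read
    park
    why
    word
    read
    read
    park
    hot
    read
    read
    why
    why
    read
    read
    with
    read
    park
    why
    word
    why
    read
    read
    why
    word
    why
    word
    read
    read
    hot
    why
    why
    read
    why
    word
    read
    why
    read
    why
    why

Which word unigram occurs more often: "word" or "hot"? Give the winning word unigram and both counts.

"word" (7 vs 3)

"word": 7 occurrences
"hot": 3 occurrences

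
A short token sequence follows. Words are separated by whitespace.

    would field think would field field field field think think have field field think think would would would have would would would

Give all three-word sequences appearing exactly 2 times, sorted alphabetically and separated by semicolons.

field field field; field field think; field think think; would would would

Trigram counts meeting the condition (exactly 2 times):
  field field field: 2
  field field think: 2
  field think think: 2
  would would would: 2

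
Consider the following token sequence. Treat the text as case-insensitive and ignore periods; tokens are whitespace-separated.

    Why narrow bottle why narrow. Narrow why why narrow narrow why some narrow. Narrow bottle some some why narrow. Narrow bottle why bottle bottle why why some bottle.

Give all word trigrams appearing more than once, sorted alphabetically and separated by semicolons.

Trigram counts meeting the condition (more than once):
  narrow bottle why: 2
  narrow narrow bottle: 2
  narrow narrow why: 2
  why narrow narrow: 3

narrow bottle why; narrow narrow bottle; narrow narrow why; why narrow narrow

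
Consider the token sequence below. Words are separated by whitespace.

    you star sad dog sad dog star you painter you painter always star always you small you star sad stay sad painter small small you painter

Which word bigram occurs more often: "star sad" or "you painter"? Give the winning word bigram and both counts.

"you painter" (3 vs 2)

"star sad": 2 occurrences
"you painter": 3 occurrences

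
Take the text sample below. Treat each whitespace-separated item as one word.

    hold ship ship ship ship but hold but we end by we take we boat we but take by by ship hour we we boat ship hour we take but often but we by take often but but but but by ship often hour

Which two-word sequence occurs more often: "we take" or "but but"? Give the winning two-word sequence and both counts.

"but but" (3 vs 2)

"we take": 2 occurrences
"but but": 3 occurrences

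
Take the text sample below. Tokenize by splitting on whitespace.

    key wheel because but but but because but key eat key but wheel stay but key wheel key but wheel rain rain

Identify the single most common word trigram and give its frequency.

"key but wheel", 2 times

Trigram frequencies (highest first):
  key but wheel: 2
  key wheel because: 1
  wheel because but: 1
  because but but: 1
  but but but: 1
  but but because: 1
  … (13 more, each ≤ 1)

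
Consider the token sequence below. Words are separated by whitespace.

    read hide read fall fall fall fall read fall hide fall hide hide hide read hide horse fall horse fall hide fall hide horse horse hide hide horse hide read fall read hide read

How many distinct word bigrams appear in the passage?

13

34 tokens → 33 bigram windows in total.
Repeated bigrams (each contributes count−1 duplicates):
  fall hide: 4
  hide read: 4
  fall fall: 3
  hide hide: 3
  hide horse: 3
  read fall: 3
  read hide: 3
  fall read: 2
  … (3 more repeated)
20 duplicate windows → 33 − 20 = 13 distinct.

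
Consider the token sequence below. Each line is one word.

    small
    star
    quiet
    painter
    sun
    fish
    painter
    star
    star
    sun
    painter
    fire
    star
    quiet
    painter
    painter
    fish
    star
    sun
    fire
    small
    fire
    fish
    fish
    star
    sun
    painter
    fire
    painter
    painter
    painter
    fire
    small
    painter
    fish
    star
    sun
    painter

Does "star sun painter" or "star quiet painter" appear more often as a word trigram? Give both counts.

"star sun painter" (3 vs 2)

"star sun painter": 3 occurrences
"star quiet painter": 2 occurrences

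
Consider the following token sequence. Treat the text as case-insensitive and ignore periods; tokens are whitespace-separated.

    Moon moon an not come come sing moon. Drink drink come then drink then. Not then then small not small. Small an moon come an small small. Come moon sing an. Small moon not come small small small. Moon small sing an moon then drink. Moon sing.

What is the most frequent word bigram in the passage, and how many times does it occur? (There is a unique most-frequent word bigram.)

Bigram frequencies (highest first):
  small small: 4
  not come: 2
  then drink: 2
  an moon: 2
  an small: 2
  moon sing: 2
  … (30 more, each ≤ 2)

"small small", 4 times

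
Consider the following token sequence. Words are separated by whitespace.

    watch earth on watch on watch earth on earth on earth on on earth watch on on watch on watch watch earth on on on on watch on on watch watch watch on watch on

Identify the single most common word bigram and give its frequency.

Bigram frequencies (highest first):
  on watch: 7
  watch on: 6
  on on: 6
  earth on: 5
  watch earth: 3
  on earth: 3
  … (2 more, each ≤ 3)

"on watch", 7 times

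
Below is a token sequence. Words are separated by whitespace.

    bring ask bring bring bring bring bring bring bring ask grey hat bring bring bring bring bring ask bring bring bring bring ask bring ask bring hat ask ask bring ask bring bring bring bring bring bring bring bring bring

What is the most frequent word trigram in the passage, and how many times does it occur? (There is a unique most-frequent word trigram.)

Trigram frequencies (highest first):
  bring bring bring: 17
  bring ask bring: 5
  ask bring bring: 3
  bring bring ask: 3
  ask bring ask: 2
  bring ask grey: 1
  … (7 more, each ≤ 1)

"bring bring bring", 17 times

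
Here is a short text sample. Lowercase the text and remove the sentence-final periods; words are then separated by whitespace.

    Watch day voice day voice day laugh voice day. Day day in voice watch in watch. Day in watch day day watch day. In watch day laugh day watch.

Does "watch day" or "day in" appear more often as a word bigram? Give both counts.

"watch day": 5 occurrences
"day in": 3 occurrences

"watch day" (5 vs 3)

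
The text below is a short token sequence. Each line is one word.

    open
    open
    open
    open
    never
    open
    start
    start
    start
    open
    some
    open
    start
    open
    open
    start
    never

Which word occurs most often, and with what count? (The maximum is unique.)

Unigram frequencies (highest first):
  open: 9
  start: 5
  never: 2
  some: 1

"open", 9 times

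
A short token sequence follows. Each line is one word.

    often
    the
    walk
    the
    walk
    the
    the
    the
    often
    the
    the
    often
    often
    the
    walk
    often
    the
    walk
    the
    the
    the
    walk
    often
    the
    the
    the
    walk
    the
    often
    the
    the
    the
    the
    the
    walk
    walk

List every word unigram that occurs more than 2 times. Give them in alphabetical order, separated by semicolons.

Unigram counts meeting the condition (more than 2 times):
  often: 7
  the: 21
  walk: 8

often; the; walk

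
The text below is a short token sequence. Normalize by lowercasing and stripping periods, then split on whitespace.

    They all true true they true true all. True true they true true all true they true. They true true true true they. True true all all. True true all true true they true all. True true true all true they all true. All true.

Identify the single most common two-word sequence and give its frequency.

Bigram frequencies (highest first):
  true true: 12
  all true: 9
  true they: 7
  true all: 7
  they true: 6
  they all: 2
  … (1 more, each ≤ 1)

"true true", 12 times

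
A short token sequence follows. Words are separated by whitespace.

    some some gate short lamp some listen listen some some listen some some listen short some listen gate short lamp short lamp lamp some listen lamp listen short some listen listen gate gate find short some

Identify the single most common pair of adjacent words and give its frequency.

"some listen", 6 times

Bigram frequencies (highest first):
  some listen: 6
  some some: 3
  short lamp: 3
  short some: 3
  gate short: 2
  lamp some: 2
  … (12 more, each ≤ 2)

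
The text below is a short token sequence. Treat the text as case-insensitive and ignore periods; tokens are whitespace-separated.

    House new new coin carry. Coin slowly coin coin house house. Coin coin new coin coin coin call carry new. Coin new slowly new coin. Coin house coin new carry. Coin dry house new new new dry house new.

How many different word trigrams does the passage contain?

39 tokens → 37 trigram windows in total.
Repeated trigrams (each contributes count−1 duplicates):
  coin coin house: 2
  dry house new: 2
  house new new: 2
  new coin coin: 2
4 duplicate windows → 37 − 4 = 33 distinct.

33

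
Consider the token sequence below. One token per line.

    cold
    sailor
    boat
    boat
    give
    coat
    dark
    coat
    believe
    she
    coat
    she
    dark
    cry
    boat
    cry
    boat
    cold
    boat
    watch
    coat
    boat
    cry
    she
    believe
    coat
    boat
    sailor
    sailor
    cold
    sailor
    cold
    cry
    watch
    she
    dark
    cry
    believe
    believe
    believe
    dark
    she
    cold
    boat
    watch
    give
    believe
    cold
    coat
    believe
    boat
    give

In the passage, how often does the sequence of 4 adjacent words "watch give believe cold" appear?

1

Scanning the 49 overlapping 4-gram windows for "watch give believe cold":
  position 45–48: watch give believe cold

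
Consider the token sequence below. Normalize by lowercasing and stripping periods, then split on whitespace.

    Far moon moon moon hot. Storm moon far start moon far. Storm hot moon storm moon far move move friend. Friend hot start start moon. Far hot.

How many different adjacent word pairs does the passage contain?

27 tokens → 26 bigram windows in total.
Repeated bigrams (each contributes count−1 duplicates):
  moon far: 4
  moon moon: 2
  start moon: 2
  storm moon: 2
6 duplicate windows → 26 − 6 = 20 distinct.

20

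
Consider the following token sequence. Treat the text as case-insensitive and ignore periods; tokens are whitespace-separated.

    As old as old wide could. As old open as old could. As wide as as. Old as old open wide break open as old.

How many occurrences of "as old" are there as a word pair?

Scanning the 24 overlapping bigram windows for "as old":
  position 1–2: as old
  position 3–4: as old
  position 7–8: as old
  position 10–11: as old
  position 16–17: as old
  position 18–19: as old
  position 24–25: as old

7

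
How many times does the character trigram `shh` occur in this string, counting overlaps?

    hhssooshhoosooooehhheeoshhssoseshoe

2

Sliding a length-3 window over the 35 characters (33 positions):
  position 7–9: shh
  position 24–26: shh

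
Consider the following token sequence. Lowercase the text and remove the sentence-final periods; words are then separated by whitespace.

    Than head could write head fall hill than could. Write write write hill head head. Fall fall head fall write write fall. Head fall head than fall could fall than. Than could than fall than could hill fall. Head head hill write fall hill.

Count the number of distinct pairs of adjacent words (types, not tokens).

44 tokens → 43 bigram windows in total.
Repeated bigrams (each contributes count−1 duplicates):
  fall head: 4
  head fall: 4
  than could: 3
  write write: 3
  could write: 2
  fall hill: 2
  fall than: 2
  head head: 2
  … (2 more repeated)
16 duplicate windows → 43 − 16 = 27 distinct.

27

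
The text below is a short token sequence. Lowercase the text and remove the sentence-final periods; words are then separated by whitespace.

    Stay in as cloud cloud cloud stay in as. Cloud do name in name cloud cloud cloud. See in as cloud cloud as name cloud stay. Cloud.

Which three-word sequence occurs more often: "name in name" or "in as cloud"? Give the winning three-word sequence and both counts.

"name in name": 1 occurrence
"in as cloud": 3 occurrences

"in as cloud" (3 vs 1)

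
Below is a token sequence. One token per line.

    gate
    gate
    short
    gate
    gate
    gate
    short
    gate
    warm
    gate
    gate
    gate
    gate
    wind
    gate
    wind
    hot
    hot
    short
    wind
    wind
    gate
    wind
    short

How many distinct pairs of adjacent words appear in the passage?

13

24 tokens → 23 bigram windows in total.
Repeated bigrams (each contributes count−1 duplicates):
  gate gate: 6
  gate wind: 3
  gate short: 2
  short gate: 2
  wind gate: 2
10 duplicate windows → 23 − 10 = 13 distinct.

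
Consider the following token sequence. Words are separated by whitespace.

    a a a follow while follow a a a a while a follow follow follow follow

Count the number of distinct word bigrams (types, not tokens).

8

16 tokens → 15 bigram windows in total.
Repeated bigrams (each contributes count−1 duplicates):
  a a: 5
  follow follow: 3
  a follow: 2
7 duplicate windows → 15 − 7 = 8 distinct.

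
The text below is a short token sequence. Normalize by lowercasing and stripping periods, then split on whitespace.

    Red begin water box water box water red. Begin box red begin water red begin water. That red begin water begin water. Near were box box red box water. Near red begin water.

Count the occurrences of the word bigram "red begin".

Scanning the 32 overlapping bigram windows for "red begin":
  position 1–2: red begin
  position 8–9: red begin
  position 11–12: red begin
  position 14–15: red begin
  position 18–19: red begin
  position 31–32: red begin

6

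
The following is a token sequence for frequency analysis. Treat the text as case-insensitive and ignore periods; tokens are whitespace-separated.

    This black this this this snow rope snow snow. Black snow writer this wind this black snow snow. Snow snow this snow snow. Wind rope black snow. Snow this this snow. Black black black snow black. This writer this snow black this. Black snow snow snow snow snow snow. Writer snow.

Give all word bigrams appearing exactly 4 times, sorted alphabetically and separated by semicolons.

Bigram counts meeting the condition (exactly 4 times):
  snow black: 4
  this snow: 4

snow black; this snow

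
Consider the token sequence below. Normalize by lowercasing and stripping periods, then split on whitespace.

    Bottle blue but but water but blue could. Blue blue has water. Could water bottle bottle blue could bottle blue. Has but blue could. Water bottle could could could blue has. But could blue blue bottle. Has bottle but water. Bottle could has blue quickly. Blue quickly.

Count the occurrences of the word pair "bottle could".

2

Scanning the 46 overlapping bigram windows for "bottle could":
  position 26–27: bottle could
  position 41–42: bottle could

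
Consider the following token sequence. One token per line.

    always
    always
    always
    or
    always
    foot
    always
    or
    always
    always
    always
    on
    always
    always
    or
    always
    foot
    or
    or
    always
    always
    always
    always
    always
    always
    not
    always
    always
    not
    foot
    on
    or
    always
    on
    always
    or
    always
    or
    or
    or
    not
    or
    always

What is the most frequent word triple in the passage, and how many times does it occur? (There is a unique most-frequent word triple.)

"always always always", 6 times

Trigram frequencies (highest first):
  always always always: 6
  always or always: 4
  always always or: 2
  or always foot: 2
  or always always: 2
  always on always: 2
  … (22 more, each ≤ 2)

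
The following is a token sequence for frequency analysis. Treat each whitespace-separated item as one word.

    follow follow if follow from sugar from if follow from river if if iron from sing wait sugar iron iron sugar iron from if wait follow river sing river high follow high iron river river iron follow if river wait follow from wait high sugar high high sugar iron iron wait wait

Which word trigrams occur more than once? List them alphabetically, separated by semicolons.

Trigram counts meeting the condition (more than once):
  if follow from: 2
  sugar iron iron: 2

if follow from; sugar iron iron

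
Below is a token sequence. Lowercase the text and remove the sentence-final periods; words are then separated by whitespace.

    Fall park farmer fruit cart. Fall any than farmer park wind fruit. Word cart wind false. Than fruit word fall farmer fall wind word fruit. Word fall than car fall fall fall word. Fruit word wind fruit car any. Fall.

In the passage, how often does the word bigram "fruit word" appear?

Scanning the 39 overlapping bigram windows for "fruit word":
  position 12–13: fruit word
  position 18–19: fruit word
  position 25–26: fruit word
  position 34–35: fruit word

4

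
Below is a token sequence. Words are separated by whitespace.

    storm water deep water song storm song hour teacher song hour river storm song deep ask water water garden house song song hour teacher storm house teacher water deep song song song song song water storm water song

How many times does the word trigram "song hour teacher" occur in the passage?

Scanning the 36 overlapping trigram windows for "song hour teacher":
  position 7–9: song hour teacher
  position 22–24: song hour teacher

2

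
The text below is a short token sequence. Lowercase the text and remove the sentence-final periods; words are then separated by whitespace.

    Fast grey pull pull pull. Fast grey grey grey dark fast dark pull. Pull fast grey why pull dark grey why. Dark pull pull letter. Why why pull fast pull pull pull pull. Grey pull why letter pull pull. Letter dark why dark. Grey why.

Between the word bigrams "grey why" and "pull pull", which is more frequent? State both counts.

"grey why": 3 occurrences
"pull pull": 8 occurrences

"pull pull" (8 vs 3)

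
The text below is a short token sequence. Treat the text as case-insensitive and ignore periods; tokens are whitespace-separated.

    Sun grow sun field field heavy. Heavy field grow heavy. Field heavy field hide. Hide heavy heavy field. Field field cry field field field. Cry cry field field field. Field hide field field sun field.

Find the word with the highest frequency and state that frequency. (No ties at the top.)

Unigram frequencies (highest first):
  field: 18
  heavy: 6
  sun: 3
  hide: 3
  cry: 3
  grow: 2

"field", 18 times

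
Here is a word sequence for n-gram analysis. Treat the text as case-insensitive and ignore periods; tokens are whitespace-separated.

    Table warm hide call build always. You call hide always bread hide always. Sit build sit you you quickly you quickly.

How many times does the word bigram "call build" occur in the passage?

1

Scanning the 20 overlapping bigram windows for "call build":
  position 4–5: call build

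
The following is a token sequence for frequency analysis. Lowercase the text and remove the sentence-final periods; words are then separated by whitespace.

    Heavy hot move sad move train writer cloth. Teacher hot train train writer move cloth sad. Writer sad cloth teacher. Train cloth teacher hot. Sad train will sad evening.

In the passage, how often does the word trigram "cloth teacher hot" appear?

Scanning the 27 overlapping trigram windows for "cloth teacher hot":
  position 8–10: cloth teacher hot
  position 22–24: cloth teacher hot

2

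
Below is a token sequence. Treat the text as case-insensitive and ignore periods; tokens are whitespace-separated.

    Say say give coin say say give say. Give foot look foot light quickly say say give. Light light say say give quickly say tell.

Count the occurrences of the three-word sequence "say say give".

Scanning the 23 overlapping trigram windows for "say say give":
  position 1–3: say say give
  position 5–7: say say give
  position 15–17: say say give
  position 20–22: say say give

4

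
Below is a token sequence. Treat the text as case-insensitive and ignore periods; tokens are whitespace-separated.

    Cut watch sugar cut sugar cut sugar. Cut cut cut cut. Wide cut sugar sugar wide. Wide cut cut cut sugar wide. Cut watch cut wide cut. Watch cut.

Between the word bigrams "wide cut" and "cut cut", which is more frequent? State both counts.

"wide cut": 4 occurrences
"cut cut": 5 occurrences

"cut cut" (5 vs 4)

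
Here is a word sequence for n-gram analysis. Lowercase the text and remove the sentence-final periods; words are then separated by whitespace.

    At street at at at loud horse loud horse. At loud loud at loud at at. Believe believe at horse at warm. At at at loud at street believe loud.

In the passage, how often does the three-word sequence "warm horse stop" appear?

0

Scanning the 28 overlapping trigram windows for "warm horse stop":
  (none found)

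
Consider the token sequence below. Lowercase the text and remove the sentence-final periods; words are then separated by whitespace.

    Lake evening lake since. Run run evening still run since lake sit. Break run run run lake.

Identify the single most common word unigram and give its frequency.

"run", 6 times

Unigram frequencies (highest first):
  run: 6
  lake: 4
  evening: 2
  since: 2
  still: 1
  sit: 1
  … (1 more, each ≤ 1)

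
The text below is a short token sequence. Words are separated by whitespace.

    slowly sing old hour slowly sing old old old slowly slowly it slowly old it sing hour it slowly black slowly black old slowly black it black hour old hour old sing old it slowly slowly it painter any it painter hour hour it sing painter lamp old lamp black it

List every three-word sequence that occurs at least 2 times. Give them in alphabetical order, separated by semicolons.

slowly sing old; slowly slowly it

Trigram counts meeting the condition (at least 2 times):
  slowly sing old: 2
  slowly slowly it: 2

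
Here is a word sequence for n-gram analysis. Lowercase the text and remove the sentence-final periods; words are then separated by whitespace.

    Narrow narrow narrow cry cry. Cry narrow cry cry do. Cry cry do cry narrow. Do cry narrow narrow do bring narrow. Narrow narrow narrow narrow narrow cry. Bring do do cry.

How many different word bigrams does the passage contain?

12

32 tokens → 31 bigram windows in total.
Repeated bigrams (each contributes count−1 duplicates):
  narrow narrow: 8
  cry cry: 4
  do cry: 4
  cry narrow: 3
  narrow cry: 3
  cry do: 2
  narrow do: 2
19 duplicate windows → 31 − 19 = 12 distinct.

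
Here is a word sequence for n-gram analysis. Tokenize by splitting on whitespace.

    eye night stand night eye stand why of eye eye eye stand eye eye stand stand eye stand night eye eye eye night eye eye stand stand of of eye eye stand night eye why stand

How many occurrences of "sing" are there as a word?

0

Scanning the 36 tokens for "sing":
  (none found)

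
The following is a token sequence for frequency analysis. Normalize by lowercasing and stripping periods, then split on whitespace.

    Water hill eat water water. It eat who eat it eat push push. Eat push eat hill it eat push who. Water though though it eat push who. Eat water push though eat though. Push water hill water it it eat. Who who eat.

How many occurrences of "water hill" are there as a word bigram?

Scanning the 43 overlapping bigram windows for "water hill":
  position 1–2: water hill
  position 36–37: water hill

2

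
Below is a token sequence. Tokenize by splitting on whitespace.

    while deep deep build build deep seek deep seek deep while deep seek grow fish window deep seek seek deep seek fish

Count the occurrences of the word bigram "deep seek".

Scanning the 21 overlapping bigram windows for "deep seek":
  position 6–7: deep seek
  position 8–9: deep seek
  position 12–13: deep seek
  position 17–18: deep seek
  position 20–21: deep seek

5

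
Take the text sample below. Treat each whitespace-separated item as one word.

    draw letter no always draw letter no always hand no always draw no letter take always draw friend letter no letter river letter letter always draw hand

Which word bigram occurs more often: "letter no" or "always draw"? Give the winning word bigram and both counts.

"always draw" (4 vs 3)

"letter no": 3 occurrences
"always draw": 4 occurrences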